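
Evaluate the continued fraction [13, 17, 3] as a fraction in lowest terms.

Fold from the inside: start with 3/1.
  17 + 1/3 = 52/3
  13 + 3/52 = 679/52

679/52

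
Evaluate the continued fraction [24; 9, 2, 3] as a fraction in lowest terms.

Using pₖ = aₖpₖ₋₁ + pₖ₋₂ and qₖ = aₖqₖ₋₁ + qₖ₋₂:
  k=0: a=24, p=24, q=1
  k=1: a=9, p=217, q=9
  k=2: a=2, p=458, q=19
  k=3: a=3, p=1591, q=66

1591/66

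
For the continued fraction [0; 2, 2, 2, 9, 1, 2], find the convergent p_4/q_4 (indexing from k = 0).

47/113

Using pₖ = aₖpₖ₋₁ + pₖ₋₂, qₖ = aₖqₖ₋₁ + qₖ₋₂ (with p₋₁=1, p₋₂=0, q₋₁=0, q₋₂=1):
  k=0: a=0, p=0, q=1
  k=1: a=2, p=1, q=2
  k=2: a=2, p=2, q=5
  k=3: a=2, p=5, q=12
  k=4: a=9, p=47, q=113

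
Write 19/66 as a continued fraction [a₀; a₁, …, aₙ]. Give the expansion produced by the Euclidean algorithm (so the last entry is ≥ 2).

[0; 3, 2, 9]

19 = 0×66 + 19
66 = 3×19 + 9
19 = 2×9 + 1
9 = 9×1 + 0  (stop)
So 19/66 = [0; 3, 2, 9].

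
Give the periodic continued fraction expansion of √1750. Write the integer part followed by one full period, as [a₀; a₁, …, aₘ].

[41; 1, 4, 1, 82]

a₀ = ⌊√1750⌋ = 41.
With m₀=0, d₀=1 and mₖ₊₁ = dₖaₖ − mₖ, dₖ₊₁ = (n − mₖ₊₁²)/dₖ, aₖ₊₁ = ⌊(a₀+mₖ₊₁)/dₖ₊₁⌋:
  k=1: m=41, d=69, a=1
  k=2: m=28, d=14, a=4
  k=3: m=28, d=69, a=1
  k=4: m=41, d=1, a=82
d=1 and a=2a₀=82 at k=4, so the next step gives (m, d) = (41, 69) again — its k=1 value — and the period has length 4.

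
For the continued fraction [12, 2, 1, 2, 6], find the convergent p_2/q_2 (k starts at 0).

Using pₖ = aₖpₖ₋₁ + pₖ₋₂, qₖ = aₖqₖ₋₁ + qₖ₋₂ (with p₋₁=1, p₋₂=0, q₋₁=0, q₋₂=1):
  k=0: a=12, p=12, q=1
  k=1: a=2, p=25, q=2
  k=2: a=1, p=37, q=3

37/3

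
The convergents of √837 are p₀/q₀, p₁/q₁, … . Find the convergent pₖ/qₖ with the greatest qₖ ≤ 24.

√837 = [28; 1, 13, 2, 13, 1, 56, …] (period length 6).
Convergents:
  p_0/q_0 = 28/1
  p_1/q_1 = 29/1
  p_2/q_2 = 405/14
  p_3/q_3 = 839/29
q_2 = 14 ≤ 24 < 29 = q_3, so the answer is 405/14.

405/14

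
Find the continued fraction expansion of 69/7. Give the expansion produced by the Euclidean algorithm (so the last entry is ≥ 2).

69 = 9·7 + 6
7 = 1·6 + 1
6 = 6·1 + 0  (stop)
So 69/7 = [9; 1, 6].

[9; 1, 6]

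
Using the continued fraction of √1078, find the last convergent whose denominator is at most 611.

12969/395

√1078 = [32; 1, 4, 1, 64, …] (period length 4).
Convergents:
  p_0/q_0 = 32/1
  p_1/q_1 = 33/1
  p_2/q_2 = 164/5
  p_3/q_3 = 197/6
  p_4/q_4 = 12772/389
  p_5/q_5 = 12969/395
  p_6/q_6 = 64648/1969
q_5 = 395 ≤ 611 < 1969 = q_6, so the answer is 12969/395.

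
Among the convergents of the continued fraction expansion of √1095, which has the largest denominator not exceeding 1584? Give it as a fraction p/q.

24057/727

√1095 = [33; 11, 66, …] (period length 2).
Convergents:
  p_0/q_0 = 33/1
  p_1/q_1 = 364/11
  p_2/q_2 = 24057/727
  p_3/q_3 = 264991/8008
q_2 = 727 ≤ 1584 < 8008 = q_3, so the answer is 24057/727.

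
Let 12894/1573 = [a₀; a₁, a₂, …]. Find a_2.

12894 = 8·1573 + 310   →  a_0 = 8
1573 = 5·310 + 23   →  a_1 = 5
310 = 13·23 + 11   →  a_2 = 13

13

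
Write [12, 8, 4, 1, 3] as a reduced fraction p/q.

Using pₖ = aₖpₖ₋₁ + pₖ₋₂ and qₖ = aₖqₖ₋₁ + qₖ₋₂:
  k=0: a=12, p=12, q=1
  k=1: a=8, p=97, q=8
  k=2: a=4, p=400, q=33
  k=3: a=1, p=497, q=41
  k=4: a=3, p=1891, q=156

1891/156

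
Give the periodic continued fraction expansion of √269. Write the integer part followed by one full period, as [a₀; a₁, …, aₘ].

[16; 2, 2, 32]

a₀ = ⌊√269⌋ = 16.
With m₀=0, d₀=1 and mₖ₊₁ = dₖaₖ − mₖ, dₖ₊₁ = (n − mₖ₊₁²)/dₖ, aₖ₊₁ = ⌊(a₀+mₖ₊₁)/dₖ₊₁⌋:
  k=1: m=16, d=13, a=2
  k=2: m=10, d=13, a=2
  k=3: m=16, d=1, a=32
d=1 and a=2a₀=32 at k=3, so the next step gives (m, d) = (16, 13) again — its k=1 value — and the period has length 3.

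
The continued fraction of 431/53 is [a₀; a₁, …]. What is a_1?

7

431 = 8·53 + 7   →  a_0 = 8
53 = 7·7 + 4   →  a_1 = 7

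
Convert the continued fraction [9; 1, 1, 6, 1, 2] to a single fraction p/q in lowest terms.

410/43

Fold from the inside: start with 2/1.
  1 + 1/2 = 3/2
  6 + 2/3 = 20/3
  1 + 3/20 = 23/20
  1 + 20/23 = 43/23
  9 + 23/43 = 410/43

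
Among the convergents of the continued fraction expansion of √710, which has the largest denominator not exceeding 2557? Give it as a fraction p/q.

67334/2527

√710 = [26; 1, 1, 1, 4, 1, 1, 1, 52, …] (period length 8).
Convergents:
  p_0/q_0 = 26/1
  p_1/q_1 = 27/1
  p_2/q_2 = 53/2
  p_3/q_3 = 80/3
  p_4/q_4 = 373/14
  p_5/q_5 = 453/17
  p_6/q_6 = 826/31
  p_7/q_7 = 1279/48
  p_8/q_8 = 67334/2527
  p_9/q_9 = 68613/2575
q_8 = 2527 ≤ 2557 < 2575 = q_9, so the answer is 67334/2527.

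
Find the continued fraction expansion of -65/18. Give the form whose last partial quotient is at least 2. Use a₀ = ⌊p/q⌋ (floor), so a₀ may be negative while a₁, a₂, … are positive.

[-4; 2, 1, 1, 3]

-65 = -4×18 + 7
18 = 2×7 + 4
7 = 1×4 + 3
4 = 1×3 + 1
3 = 3×1 + 0  (stop)
So -65/18 = [-4; 2, 1, 1, 3].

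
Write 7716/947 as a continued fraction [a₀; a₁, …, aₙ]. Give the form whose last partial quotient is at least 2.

7716 = 8·947 + 140
947 = 6·140 + 107
140 = 1·107 + 33
107 = 3·33 + 8
33 = 4·8 + 1
8 = 8·1 + 0  (stop)
So 7716/947 = [8; 6, 1, 3, 4, 8].

[8; 6, 1, 3, 4, 8]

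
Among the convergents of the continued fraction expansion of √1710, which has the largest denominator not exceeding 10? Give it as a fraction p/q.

124/3

√1710 = [41; 2, 1, 5, 4, 5, 1, 2, 82, …] (period length 8).
Convergents:
  p_0/q_0 = 41/1
  p_1/q_1 = 83/2
  p_2/q_2 = 124/3
  p_3/q_3 = 703/17
q_2 = 3 ≤ 10 < 17 = q_3, so the answer is 124/3.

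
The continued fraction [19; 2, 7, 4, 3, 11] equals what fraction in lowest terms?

Fold from the inside: start with 11/1.
  3 + 1/11 = 34/11
  4 + 11/34 = 147/34
  7 + 34/147 = 1063/147
  2 + 147/1063 = 2273/1063
  19 + 1063/2273 = 44250/2273

44250/2273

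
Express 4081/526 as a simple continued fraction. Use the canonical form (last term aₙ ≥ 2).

[7; 1, 3, 7, 18]

4081 = 7×526 + 399
526 = 1×399 + 127
399 = 3×127 + 18
127 = 7×18 + 1
18 = 18×1 + 0  (stop)
So 4081/526 = [7; 1, 3, 7, 18].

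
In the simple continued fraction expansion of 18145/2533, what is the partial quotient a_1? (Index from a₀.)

6

18145 = 7·2533 + 414   →  a_0 = 7
2533 = 6·414 + 49   →  a_1 = 6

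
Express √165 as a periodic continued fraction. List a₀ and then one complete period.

[12; 1, 5, 2, 5, 1, 24]

a₀ = ⌊√165⌋ = 12.
With m₀=0, d₀=1 and mₖ₊₁ = dₖaₖ − mₖ, dₖ₊₁ = (n − mₖ₊₁²)/dₖ, aₖ₊₁ = ⌊(a₀+mₖ₊₁)/dₖ₊₁⌋:
  k=1: m=12, d=21, a=1
  k=2: m=9, d=4, a=5
  k=3: m=11, d=11, a=2
  k=4: m=11, d=4, a=5
  k=5: m=9, d=21, a=1
  k=6: m=12, d=1, a=24
d=1 and a=2a₀=24 at k=6, so the next step gives (m, d) = (12, 21) again — its k=1 value — and the period has length 6.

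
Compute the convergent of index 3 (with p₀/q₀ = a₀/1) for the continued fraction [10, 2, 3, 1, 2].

Using pₖ = aₖpₖ₋₁ + pₖ₋₂, qₖ = aₖqₖ₋₁ + qₖ₋₂ (with p₋₁=1, p₋₂=0, q₋₁=0, q₋₂=1):
  k=0: a=10, p=10, q=1
  k=1: a=2, p=21, q=2
  k=2: a=3, p=73, q=7
  k=3: a=1, p=94, q=9

94/9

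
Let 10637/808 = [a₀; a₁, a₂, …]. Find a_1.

6

10637 = 13·808 + 133   →  a_0 = 13
808 = 6·133 + 10   →  a_1 = 6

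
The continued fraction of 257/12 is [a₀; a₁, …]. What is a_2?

257 = 21·12 + 5   →  a_0 = 21
12 = 2·5 + 2   →  a_1 = 2
5 = 2·2 + 1   →  a_2 = 2

2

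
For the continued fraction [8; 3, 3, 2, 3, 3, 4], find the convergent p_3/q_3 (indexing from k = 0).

191/23

Using pₖ = aₖpₖ₋₁ + pₖ₋₂, qₖ = aₖqₖ₋₁ + qₖ₋₂ (with p₋₁=1, p₋₂=0, q₋₁=0, q₋₂=1):
  k=0: a=8, p=8, q=1
  k=1: a=3, p=25, q=3
  k=2: a=3, p=83, q=10
  k=3: a=2, p=191, q=23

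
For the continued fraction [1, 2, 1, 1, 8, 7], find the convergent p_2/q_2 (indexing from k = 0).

4/3

Using pₖ = aₖpₖ₋₁ + pₖ₋₂, qₖ = aₖqₖ₋₁ + qₖ₋₂ (with p₋₁=1, p₋₂=0, q₋₁=0, q₋₂=1):
  k=0: a=1, p=1, q=1
  k=1: a=2, p=3, q=2
  k=2: a=1, p=4, q=3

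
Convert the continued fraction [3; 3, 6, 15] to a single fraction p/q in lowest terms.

955/288

Using pₖ = aₖpₖ₋₁ + pₖ₋₂ and qₖ = aₖqₖ₋₁ + qₖ₋₂:
  k=0: a=3, p=3, q=1
  k=1: a=3, p=10, q=3
  k=2: a=6, p=63, q=19
  k=3: a=15, p=955, q=288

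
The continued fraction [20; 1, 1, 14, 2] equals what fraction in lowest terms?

1231/60

Using pₖ = aₖpₖ₋₁ + pₖ₋₂ and qₖ = aₖqₖ₋₁ + qₖ₋₂:
  k=0: a=20, p=20, q=1
  k=1: a=1, p=21, q=1
  k=2: a=1, p=41, q=2
  k=3: a=14, p=595, q=29
  k=4: a=2, p=1231, q=60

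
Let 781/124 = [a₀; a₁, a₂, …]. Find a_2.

2

781 = 6·124 + 37   →  a_0 = 6
124 = 3·37 + 13   →  a_1 = 3
37 = 2·13 + 11   →  a_2 = 2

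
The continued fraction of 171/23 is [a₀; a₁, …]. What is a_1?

2

171 = 7·23 + 10   →  a_0 = 7
23 = 2·10 + 3   →  a_1 = 2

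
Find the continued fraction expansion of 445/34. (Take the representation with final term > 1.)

[13; 11, 3]

445 = 13·34 + 3
34 = 11·3 + 1
3 = 3·1 + 0  (stop)
So 445/34 = [13; 11, 3].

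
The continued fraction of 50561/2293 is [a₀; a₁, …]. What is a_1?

19

50561 = 22·2293 + 115   →  a_0 = 22
2293 = 19·115 + 108   →  a_1 = 19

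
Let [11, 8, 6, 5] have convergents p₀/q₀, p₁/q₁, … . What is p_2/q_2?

Using pₖ = aₖpₖ₋₁ + pₖ₋₂, qₖ = aₖqₖ₋₁ + qₖ₋₂ (with p₋₁=1, p₋₂=0, q₋₁=0, q₋₂=1):
  k=0: a=11, p=11, q=1
  k=1: a=8, p=89, q=8
  k=2: a=6, p=545, q=49

545/49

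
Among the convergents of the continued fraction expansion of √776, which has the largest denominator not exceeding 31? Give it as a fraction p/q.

√776 = [27; 1, 5, 1, 54, …] (period length 4).
Convergents:
  p_0/q_0 = 27/1
  p_1/q_1 = 28/1
  p_2/q_2 = 167/6
  p_3/q_3 = 195/7
  p_4/q_4 = 10697/384
q_3 = 7 ≤ 31 < 384 = q_4, so the answer is 195/7.

195/7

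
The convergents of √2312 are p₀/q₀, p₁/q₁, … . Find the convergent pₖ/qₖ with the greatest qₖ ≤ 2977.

55440/1153

√2312 = [48; 12, 96, …] (period length 2).
Convergents:
  p_0/q_0 = 48/1
  p_1/q_1 = 577/12
  p_2/q_2 = 55440/1153
  p_3/q_3 = 665857/13848
q_2 = 1153 ≤ 2977 < 13848 = q_3, so the answer is 55440/1153.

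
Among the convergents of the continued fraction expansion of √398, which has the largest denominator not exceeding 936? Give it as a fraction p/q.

15940/799

√398 = [19; 1, 18, 1, 38, …] (period length 4).
Convergents:
  p_0/q_0 = 19/1
  p_1/q_1 = 20/1
  p_2/q_2 = 379/19
  p_3/q_3 = 399/20
  p_4/q_4 = 15541/779
  p_5/q_5 = 15940/799
  p_6/q_6 = 302461/15161
q_5 = 799 ≤ 936 < 15161 = q_6, so the answer is 15940/799.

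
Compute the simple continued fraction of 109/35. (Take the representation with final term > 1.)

[3; 8, 1, 3]

109 = 3*35 + 4
35 = 8*4 + 3
4 = 1*3 + 1
3 = 3*1 + 0  (stop)
So 109/35 = [3; 8, 1, 3].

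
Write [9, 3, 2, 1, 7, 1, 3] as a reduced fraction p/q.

Using pₖ = aₖpₖ₋₁ + pₖ₋₂ and qₖ = aₖqₖ₋₁ + qₖ₋₂:
  k=0: a=9, p=9, q=1
  k=1: a=3, p=28, q=3
  k=2: a=2, p=65, q=7
  k=3: a=1, p=93, q=10
  k=4: a=7, p=716, q=77
  k=5: a=1, p=809, q=87
  k=6: a=3, p=3143, q=338

3143/338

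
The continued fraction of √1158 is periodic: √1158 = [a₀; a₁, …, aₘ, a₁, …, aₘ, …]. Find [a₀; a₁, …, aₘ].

a₀ = ⌊√1158⌋ = 34.
With m₀=0, d₀=1 and mₖ₊₁ = dₖaₖ − mₖ, dₖ₊₁ = (n − mₖ₊₁²)/dₖ, aₖ₊₁ = ⌊(a₀+mₖ₊₁)/dₖ₊₁⌋:
  k=1: m=34, d=2, a=34
  k=2: m=34, d=1, a=68
d=1 and a=2a₀=68 at k=2, so the next step gives (m, d) = (34, 2) again — its k=1 value — and the period has length 2.

[34; 34, 68]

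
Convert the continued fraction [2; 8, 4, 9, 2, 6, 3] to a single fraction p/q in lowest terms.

27857/13132

Using pₖ = aₖpₖ₋₁ + pₖ₋₂ and qₖ = aₖqₖ₋₁ + qₖ₋₂:
  k=0: a=2, p=2, q=1
  k=1: a=8, p=17, q=8
  k=2: a=4, p=70, q=33
  k=3: a=9, p=647, q=305
  k=4: a=2, p=1364, q=643
  k=5: a=6, p=8831, q=4163
  k=6: a=3, p=27857, q=13132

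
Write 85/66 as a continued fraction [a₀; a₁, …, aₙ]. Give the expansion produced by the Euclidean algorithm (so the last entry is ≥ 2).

[1; 3, 2, 9]

85 = 1×66 + 19
66 = 3×19 + 9
19 = 2×9 + 1
9 = 9×1 + 0  (stop)
So 85/66 = [1; 3, 2, 9].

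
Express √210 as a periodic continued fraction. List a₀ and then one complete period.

a₀ = ⌊√210⌋ = 14.
With m₀=0, d₀=1 and mₖ₊₁ = dₖaₖ − mₖ, dₖ₊₁ = (n − mₖ₊₁²)/dₖ, aₖ₊₁ = ⌊(a₀+mₖ₊₁)/dₖ₊₁⌋:
  k=1: m=14, d=14, a=2
  k=2: m=14, d=1, a=28
d=1 and a=2a₀=28 at k=2, so the next step gives (m, d) = (14, 14) again — its k=1 value — and the period has length 2.

[14; 2, 28]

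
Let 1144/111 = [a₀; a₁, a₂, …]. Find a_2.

3

1144 = 10·111 + 34   →  a_0 = 10
111 = 3·34 + 9   →  a_1 = 3
34 = 3·9 + 7   →  a_2 = 3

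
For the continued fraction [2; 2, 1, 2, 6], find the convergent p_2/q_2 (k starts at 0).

Using pₖ = aₖpₖ₋₁ + pₖ₋₂, qₖ = aₖqₖ₋₁ + qₖ₋₂ (with p₋₁=1, p₋₂=0, q₋₁=0, q₋₂=1):
  k=0: a=2, p=2, q=1
  k=1: a=2, p=5, q=2
  k=2: a=1, p=7, q=3

7/3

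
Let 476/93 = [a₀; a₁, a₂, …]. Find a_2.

476 = 5·93 + 11   →  a_0 = 5
93 = 8·11 + 5   →  a_1 = 8
11 = 2·5 + 1   →  a_2 = 2

2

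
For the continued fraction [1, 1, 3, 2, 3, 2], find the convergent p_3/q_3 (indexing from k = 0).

16/9

Using pₖ = aₖpₖ₋₁ + pₖ₋₂, qₖ = aₖqₖ₋₁ + qₖ₋₂ (with p₋₁=1, p₋₂=0, q₋₁=0, q₋₂=1):
  k=0: a=1, p=1, q=1
  k=1: a=1, p=2, q=1
  k=2: a=3, p=7, q=4
  k=3: a=2, p=16, q=9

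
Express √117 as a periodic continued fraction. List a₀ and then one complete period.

a₀ = ⌊√117⌋ = 10.
With m₀=0, d₀=1 and mₖ₊₁ = dₖaₖ − mₖ, dₖ₊₁ = (n − mₖ₊₁²)/dₖ, aₖ₊₁ = ⌊(a₀+mₖ₊₁)/dₖ₊₁⌋:
  k=1: m=10, d=17, a=1
  k=2: m=7, d=4, a=4
  k=3: m=9, d=9, a=2
  k=4: m=9, d=4, a=4
  k=5: m=7, d=17, a=1
  k=6: m=10, d=1, a=20
d=1 and a=2a₀=20 at k=6, so the next step gives (m, d) = (10, 17) again — its k=1 value — and the period has length 6.

[10; 1, 4, 2, 4, 1, 20]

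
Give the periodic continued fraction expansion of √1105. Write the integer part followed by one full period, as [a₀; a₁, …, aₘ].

[33; 4, 7, 7, 4, 66]

a₀ = ⌊√1105⌋ = 33.
With m₀=0, d₀=1 and mₖ₊₁ = dₖaₖ − mₖ, dₖ₊₁ = (n − mₖ₊₁²)/dₖ, aₖ₊₁ = ⌊(a₀+mₖ₊₁)/dₖ₊₁⌋:
  k=1: m=33, d=16, a=4
  k=2: m=31, d=9, a=7
  k=3: m=32, d=9, a=7
  k=4: m=31, d=16, a=4
  k=5: m=33, d=1, a=66
d=1 and a=2a₀=66 at k=5, so the next step gives (m, d) = (33, 16) again — its k=1 value — and the period has length 5.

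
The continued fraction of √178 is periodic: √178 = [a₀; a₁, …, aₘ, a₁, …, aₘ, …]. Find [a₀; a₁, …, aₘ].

a₀ = ⌊√178⌋ = 13.
With m₀=0, d₀=1 and mₖ₊₁ = dₖaₖ − mₖ, dₖ₊₁ = (n − mₖ₊₁²)/dₖ, aₖ₊₁ = ⌊(a₀+mₖ₊₁)/dₖ₊₁⌋:
  k=1: m=13, d=9, a=2
  k=2: m=5, d=17, a=1
  k=3: m=12, d=2, a=12
  k=4: m=12, d=17, a=1
  k=5: m=5, d=9, a=2
  k=6: m=13, d=1, a=26
d=1 and a=2a₀=26 at k=6, so the next step gives (m, d) = (13, 9) again — its k=1 value — and the period has length 6.

[13; 2, 1, 12, 1, 2, 26]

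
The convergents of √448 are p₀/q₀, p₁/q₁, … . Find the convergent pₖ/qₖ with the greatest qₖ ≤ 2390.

√448 = [21; 6, 42, …] (period length 2).
Convergents:
  p_0/q_0 = 21/1
  p_1/q_1 = 127/6
  p_2/q_2 = 5355/253
  p_3/q_3 = 32257/1524
  p_4/q_4 = 1360149/64261
q_3 = 1524 ≤ 2390 < 64261 = q_4, so the answer is 32257/1524.

32257/1524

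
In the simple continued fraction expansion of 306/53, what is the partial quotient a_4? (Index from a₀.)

2

306 = 5·53 + 41   →  a_0 = 5
53 = 1·41 + 12   →  a_1 = 1
41 = 3·12 + 5   →  a_2 = 3
12 = 2·5 + 2   →  a_3 = 2
5 = 2·2 + 1   →  a_4 = 2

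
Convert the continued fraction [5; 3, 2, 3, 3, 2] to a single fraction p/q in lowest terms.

Fold from the inside: start with 2/1.
  3 + 1/2 = 7/2
  3 + 2/7 = 23/7
  2 + 7/23 = 53/23
  3 + 23/53 = 182/53
  5 + 53/182 = 963/182

963/182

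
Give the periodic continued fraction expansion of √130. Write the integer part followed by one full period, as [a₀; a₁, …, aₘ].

a₀ = ⌊√130⌋ = 11.

[11; 2, 2, 22]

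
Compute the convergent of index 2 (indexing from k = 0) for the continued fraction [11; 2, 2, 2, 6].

Using pₖ = aₖpₖ₋₁ + pₖ₋₂, qₖ = aₖqₖ₋₁ + qₖ₋₂ (with p₋₁=1, p₋₂=0, q₋₁=0, q₋₂=1):
  k=0: a=11, p=11, q=1
  k=1: a=2, p=23, q=2
  k=2: a=2, p=57, q=5

57/5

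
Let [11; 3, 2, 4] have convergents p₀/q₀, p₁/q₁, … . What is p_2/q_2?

Using pₖ = aₖpₖ₋₁ + pₖ₋₂, qₖ = aₖqₖ₋₁ + qₖ₋₂ (with p₋₁=1, p₋₂=0, q₋₁=0, q₋₂=1):
  k=0: a=11, p=11, q=1
  k=1: a=3, p=34, q=3
  k=2: a=2, p=79, q=7

79/7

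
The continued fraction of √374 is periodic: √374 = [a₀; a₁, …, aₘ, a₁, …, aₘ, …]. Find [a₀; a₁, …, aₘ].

[19; 2, 1, 18, 1, 2, 38]

a₀ = ⌊√374⌋ = 19.
With m₀=0, d₀=1 and mₖ₊₁ = dₖaₖ − mₖ, dₖ₊₁ = (n − mₖ₊₁²)/dₖ, aₖ₊₁ = ⌊(a₀+mₖ₊₁)/dₖ₊₁⌋:
  k=1: m=19, d=13, a=2
  k=2: m=7, d=25, a=1
  k=3: m=18, d=2, a=18
  k=4: m=18, d=25, a=1
  k=5: m=7, d=13, a=2
  k=6: m=19, d=1, a=38
d=1 and a=2a₀=38 at k=6, so the next step gives (m, d) = (19, 13) again — its k=1 value — and the period has length 6.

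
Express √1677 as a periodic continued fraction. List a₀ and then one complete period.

[40; 1, 19, 2, 19, 1, 80]

a₀ = ⌊√1677⌋ = 40.
With m₀=0, d₀=1 and mₖ₊₁ = dₖaₖ − mₖ, dₖ₊₁ = (n − mₖ₊₁²)/dₖ, aₖ₊₁ = ⌊(a₀+mₖ₊₁)/dₖ₊₁⌋:
  k=1: m=40, d=77, a=1
  k=2: m=37, d=4, a=19
  k=3: m=39, d=39, a=2
  k=4: m=39, d=4, a=19
  k=5: m=37, d=77, a=1
  k=6: m=40, d=1, a=80
d=1 and a=2a₀=80 at k=6, so the next step gives (m, d) = (40, 77) again — its k=1 value — and the period has length 6.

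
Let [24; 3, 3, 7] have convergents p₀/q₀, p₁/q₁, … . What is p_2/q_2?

243/10

Using pₖ = aₖpₖ₋₁ + pₖ₋₂, qₖ = aₖqₖ₋₁ + qₖ₋₂ (with p₋₁=1, p₋₂=0, q₋₁=0, q₋₂=1):
  k=0: a=24, p=24, q=1
  k=1: a=3, p=73, q=3
  k=2: a=3, p=243, q=10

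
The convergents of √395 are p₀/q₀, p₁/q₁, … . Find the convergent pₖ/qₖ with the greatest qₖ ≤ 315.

√395 = [19; 1, 6, 1, 38, …] (period length 4).
Convergents:
  p_0/q_0 = 19/1
  p_1/q_1 = 20/1
  p_2/q_2 = 139/7
  p_3/q_3 = 159/8
  p_4/q_4 = 6181/311
  p_5/q_5 = 6340/319
q_4 = 311 ≤ 315 < 319 = q_5, so the answer is 6181/311.

6181/311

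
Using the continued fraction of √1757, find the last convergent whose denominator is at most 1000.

√1757 = [41; 1, 10, 1, 82, …] (period length 4).
Convergents:
  p_0/q_0 = 41/1
  p_1/q_1 = 42/1
  p_2/q_2 = 461/11
  p_3/q_3 = 503/12
  p_4/q_4 = 41707/995
  p_5/q_5 = 42210/1007
q_4 = 995 ≤ 1000 < 1007 = q_5, so the answer is 41707/995.

41707/995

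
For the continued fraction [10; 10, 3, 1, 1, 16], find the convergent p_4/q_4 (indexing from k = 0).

727/72

Using pₖ = aₖpₖ₋₁ + pₖ₋₂, qₖ = aₖqₖ₋₁ + qₖ₋₂ (with p₋₁=1, p₋₂=0, q₋₁=0, q₋₂=1):
  k=0: a=10, p=10, q=1
  k=1: a=10, p=101, q=10
  k=2: a=3, p=313, q=31
  k=3: a=1, p=414, q=41
  k=4: a=1, p=727, q=72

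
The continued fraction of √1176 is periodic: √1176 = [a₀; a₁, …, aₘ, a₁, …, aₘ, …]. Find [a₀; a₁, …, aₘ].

a₀ = ⌊√1176⌋ = 34.
With m₀=0, d₀=1 and mₖ₊₁ = dₖaₖ − mₖ, dₖ₊₁ = (n − mₖ₊₁²)/dₖ, aₖ₊₁ = ⌊(a₀+mₖ₊₁)/dₖ₊₁⌋:
  k=1: m=34, d=20, a=3
  k=2: m=26, d=25, a=2
  k=3: m=24, d=24, a=2
  k=4: m=24, d=25, a=2
  k=5: m=26, d=20, a=3
  k=6: m=34, d=1, a=68
d=1 and a=2a₀=68 at k=6, so the next step gives (m, d) = (34, 20) again — its k=1 value — and the period has length 6.

[34; 3, 2, 2, 2, 3, 68]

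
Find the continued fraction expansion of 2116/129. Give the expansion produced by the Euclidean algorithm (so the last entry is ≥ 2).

[16; 2, 2, 12, 2]

2116 = 16·129 + 52
129 = 2·52 + 25
52 = 2·25 + 2
25 = 12·2 + 1
2 = 2·1 + 0  (stop)
So 2116/129 = [16; 2, 2, 12, 2].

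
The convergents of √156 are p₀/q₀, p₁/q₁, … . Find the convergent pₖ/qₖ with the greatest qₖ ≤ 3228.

30588/2449

√156 = [12; 2, 24, …] (period length 2).
Convergents:
  p_0/q_0 = 12/1
  p_1/q_1 = 25/2
  p_2/q_2 = 612/49
  p_3/q_3 = 1249/100
  p_4/q_4 = 30588/2449
  p_5/q_5 = 62425/4998
q_4 = 2449 ≤ 3228 < 4998 = q_5, so the answer is 30588/2449.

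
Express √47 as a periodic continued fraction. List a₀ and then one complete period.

[6; 1, 5, 1, 12]

a₀ = ⌊√47⌋ = 6.
With m₀=0, d₀=1 and mₖ₊₁ = dₖaₖ − mₖ, dₖ₊₁ = (n − mₖ₊₁²)/dₖ, aₖ₊₁ = ⌊(a₀+mₖ₊₁)/dₖ₊₁⌋:
  k=1: m=6, d=11, a=1
  k=2: m=5, d=2, a=5
  k=3: m=5, d=11, a=1
  k=4: m=6, d=1, a=12
d=1 and a=2a₀=12 at k=4, so the next step gives (m, d) = (6, 11) again — its k=1 value — and the period has length 4.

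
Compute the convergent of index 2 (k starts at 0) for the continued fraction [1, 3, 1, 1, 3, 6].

Using pₖ = aₖpₖ₋₁ + pₖ₋₂, qₖ = aₖqₖ₋₁ + qₖ₋₂ (with p₋₁=1, p₋₂=0, q₋₁=0, q₋₂=1):
  k=0: a=1, p=1, q=1
  k=1: a=3, p=4, q=3
  k=2: a=1, p=5, q=4

5/4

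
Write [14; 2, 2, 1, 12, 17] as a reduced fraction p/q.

21929/1520

Using pₖ = aₖpₖ₋₁ + pₖ₋₂ and qₖ = aₖqₖ₋₁ + qₖ₋₂:
  k=0: a=14, p=14, q=1
  k=1: a=2, p=29, q=2
  k=2: a=2, p=72, q=5
  k=3: a=1, p=101, q=7
  k=4: a=12, p=1284, q=89
  k=5: a=17, p=21929, q=1520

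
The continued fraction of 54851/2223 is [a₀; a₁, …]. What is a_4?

54851 = 24·2223 + 1499   →  a_0 = 24
2223 = 1·1499 + 724   →  a_1 = 1
1499 = 2·724 + 51   →  a_2 = 2
724 = 14·51 + 10   →  a_3 = 14
51 = 5·10 + 1   →  a_4 = 5

5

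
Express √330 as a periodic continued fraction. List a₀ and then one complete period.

[18; 6, 36]

a₀ = ⌊√330⌋ = 18.
With m₀=0, d₀=1 and mₖ₊₁ = dₖaₖ − mₖ, dₖ₊₁ = (n − mₖ₊₁²)/dₖ, aₖ₊₁ = ⌊(a₀+mₖ₊₁)/dₖ₊₁⌋:
  k=1: m=18, d=6, a=6
  k=2: m=18, d=1, a=36
d=1 and a=2a₀=36 at k=2, so the next step gives (m, d) = (18, 6) again — its k=1 value — and the period has length 2.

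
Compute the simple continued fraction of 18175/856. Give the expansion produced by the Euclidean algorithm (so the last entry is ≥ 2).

[21; 4, 3, 3, 6, 3]

18175 = 21*856 + 199
856 = 4*199 + 60
199 = 3*60 + 19
60 = 3*19 + 3
19 = 6*3 + 1
3 = 3*1 + 0  (stop)
So 18175/856 = [21; 4, 3, 3, 6, 3].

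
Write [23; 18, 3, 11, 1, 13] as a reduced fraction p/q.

Fold from the inside: start with 13/1.
  1 + 1/13 = 14/13
  11 + 13/14 = 167/14
  3 + 14/167 = 515/167
  18 + 167/515 = 9437/515
  23 + 515/9437 = 217566/9437

217566/9437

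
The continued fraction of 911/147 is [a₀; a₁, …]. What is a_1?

911 = 6·147 + 29   →  a_0 = 6
147 = 5·29 + 2   →  a_1 = 5

5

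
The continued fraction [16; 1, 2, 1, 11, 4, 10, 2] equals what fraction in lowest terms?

69089/4126

Using pₖ = aₖpₖ₋₁ + pₖ₋₂ and qₖ = aₖqₖ₋₁ + qₖ₋₂:
  k=0: a=16, p=16, q=1
  k=1: a=1, p=17, q=1
  k=2: a=2, p=50, q=3
  k=3: a=1, p=67, q=4
  k=4: a=11, p=787, q=47
  k=5: a=4, p=3215, q=192
  k=6: a=10, p=32937, q=1967
  k=7: a=2, p=69089, q=4126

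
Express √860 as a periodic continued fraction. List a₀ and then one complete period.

a₀ = ⌊√860⌋ = 29.
With m₀=0, d₀=1 and mₖ₊₁ = dₖaₖ − mₖ, dₖ₊₁ = (n − mₖ₊₁²)/dₖ, aₖ₊₁ = ⌊(a₀+mₖ₊₁)/dₖ₊₁⌋:
  k=1: m=29, d=19, a=3
  k=2: m=28, d=4, a=14
  k=3: m=28, d=19, a=3
  k=4: m=29, d=1, a=58
d=1 and a=2a₀=58 at k=4, so the next step gives (m, d) = (29, 19) again — its k=1 value — and the period has length 4.

[29; 3, 14, 3, 58]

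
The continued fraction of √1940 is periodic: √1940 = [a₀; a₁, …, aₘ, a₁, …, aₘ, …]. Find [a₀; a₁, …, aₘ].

a₀ = ⌊√1940⌋ = 44.
With m₀=0, d₀=1 and mₖ₊₁ = dₖaₖ − mₖ, dₖ₊₁ = (n − mₖ₊₁²)/dₖ, aₖ₊₁ = ⌊(a₀+mₖ₊₁)/dₖ₊₁⌋:
  k=1: m=44, d=4, a=22
  k=2: m=44, d=1, a=88
d=1 and a=2a₀=88 at k=2, so the next step gives (m, d) = (44, 4) again — its k=1 value — and the period has length 2.

[44; 22, 88]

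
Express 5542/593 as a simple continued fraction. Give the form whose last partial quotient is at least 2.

[9; 2, 1, 8, 3, 7]

5542 = 9·593 + 205
593 = 2·205 + 183
205 = 1·183 + 22
183 = 8·22 + 7
22 = 3·7 + 1
7 = 7·1 + 0  (stop)
So 5542/593 = [9; 2, 1, 8, 3, 7].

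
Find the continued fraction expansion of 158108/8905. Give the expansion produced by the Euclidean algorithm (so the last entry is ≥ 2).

158108 = 17×8905 + 6723
8905 = 1×6723 + 2182
6723 = 3×2182 + 177
2182 = 12×177 + 58
177 = 3×58 + 3
58 = 19×3 + 1
3 = 3×1 + 0  (stop)
So 158108/8905 = [17; 1, 3, 12, 3, 19, 3].

[17; 1, 3, 12, 3, 19, 3]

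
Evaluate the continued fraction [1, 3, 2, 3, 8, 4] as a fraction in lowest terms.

Using pₖ = aₖpₖ₋₁ + pₖ₋₂ and qₖ = aₖqₖ₋₁ + qₖ₋₂:
  k=0: a=1, p=1, q=1
  k=1: a=3, p=4, q=3
  k=2: a=2, p=9, q=7
  k=3: a=3, p=31, q=24
  k=4: a=8, p=257, q=199
  k=5: a=4, p=1059, q=820

1059/820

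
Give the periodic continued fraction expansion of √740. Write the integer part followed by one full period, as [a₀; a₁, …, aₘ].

[27; 4, 1, 12, 1, 4, 54]

a₀ = ⌊√740⌋ = 27.
With m₀=0, d₀=1 and mₖ₊₁ = dₖaₖ − mₖ, dₖ₊₁ = (n − mₖ₊₁²)/dₖ, aₖ₊₁ = ⌊(a₀+mₖ₊₁)/dₖ₊₁⌋:
  k=1: m=27, d=11, a=4
  k=2: m=17, d=41, a=1
  k=3: m=24, d=4, a=12
  k=4: m=24, d=41, a=1
  k=5: m=17, d=11, a=4
  k=6: m=27, d=1, a=54
d=1 and a=2a₀=54 at k=6, so the next step gives (m, d) = (27, 11) again — its k=1 value — and the period has length 6.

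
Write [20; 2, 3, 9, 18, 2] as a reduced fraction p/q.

Using pₖ = aₖpₖ₋₁ + pₖ₋₂ and qₖ = aₖqₖ₋₁ + qₖ₋₂:
  k=0: a=20, p=20, q=1
  k=1: a=2, p=41, q=2
  k=2: a=3, p=143, q=7
  k=3: a=9, p=1328, q=65
  k=4: a=18, p=24047, q=1177
  k=5: a=2, p=49422, q=2419

49422/2419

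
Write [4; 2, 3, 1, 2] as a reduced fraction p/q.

111/25

Fold from the inside: start with 2/1.
  1 + 1/2 = 3/2
  3 + 2/3 = 11/3
  2 + 3/11 = 25/11
  4 + 11/25 = 111/25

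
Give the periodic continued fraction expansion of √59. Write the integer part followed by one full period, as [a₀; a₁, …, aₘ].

a₀ = ⌊√59⌋ = 7.
With m₀=0, d₀=1 and mₖ₊₁ = dₖaₖ − mₖ, dₖ₊₁ = (n − mₖ₊₁²)/dₖ, aₖ₊₁ = ⌊(a₀+mₖ₊₁)/dₖ₊₁⌋:
  k=1: m=7, d=10, a=1
  k=2: m=3, d=5, a=2
  k=3: m=7, d=2, a=7
  k=4: m=7, d=5, a=2
  k=5: m=3, d=10, a=1
  k=6: m=7, d=1, a=14
d=1 and a=2a₀=14 at k=6, so the next step gives (m, d) = (7, 10) again — its k=1 value — and the period has length 6.

[7; 1, 2, 7, 2, 1, 14]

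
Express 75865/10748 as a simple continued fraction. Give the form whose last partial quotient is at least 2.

75865 = 7·10748 + 629
10748 = 17·629 + 55
629 = 11·55 + 24
55 = 2·24 + 7
24 = 3·7 + 3
7 = 2·3 + 1
3 = 3·1 + 0  (stop)
So 75865/10748 = [7; 17, 11, 2, 3, 2, 3].

[7; 17, 11, 2, 3, 2, 3]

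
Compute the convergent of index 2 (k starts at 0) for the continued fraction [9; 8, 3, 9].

Using pₖ = aₖpₖ₋₁ + pₖ₋₂, qₖ = aₖqₖ₋₁ + qₖ₋₂ (with p₋₁=1, p₋₂=0, q₋₁=0, q₋₂=1):
  k=0: a=9, p=9, q=1
  k=1: a=8, p=73, q=8
  k=2: a=3, p=228, q=25

228/25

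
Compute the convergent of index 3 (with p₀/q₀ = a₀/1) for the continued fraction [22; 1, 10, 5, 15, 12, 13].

1283/56

Using pₖ = aₖpₖ₋₁ + pₖ₋₂, qₖ = aₖqₖ₋₁ + qₖ₋₂ (with p₋₁=1, p₋₂=0, q₋₁=0, q₋₂=1):
  k=0: a=22, p=22, q=1
  k=1: a=1, p=23, q=1
  k=2: a=10, p=252, q=11
  k=3: a=5, p=1283, q=56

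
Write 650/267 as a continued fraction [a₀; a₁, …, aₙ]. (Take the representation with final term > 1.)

650 = 2*267 + 116
267 = 2*116 + 35
116 = 3*35 + 11
35 = 3*11 + 2
11 = 5*2 + 1
2 = 2*1 + 0  (stop)
So 650/267 = [2; 2, 3, 3, 5, 2].

[2; 2, 3, 3, 5, 2]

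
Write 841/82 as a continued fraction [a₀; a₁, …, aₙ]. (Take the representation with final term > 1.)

[10; 3, 1, 9, 2]

841 = 10·82 + 21
82 = 3·21 + 19
21 = 1·19 + 2
19 = 9·2 + 1
2 = 2·1 + 0  (stop)
So 841/82 = [10; 3, 1, 9, 2].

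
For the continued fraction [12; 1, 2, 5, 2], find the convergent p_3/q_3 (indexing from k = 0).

203/16

Using pₖ = aₖpₖ₋₁ + pₖ₋₂, qₖ = aₖqₖ₋₁ + qₖ₋₂ (with p₋₁=1, p₋₂=0, q₋₁=0, q₋₂=1):
  k=0: a=12, p=12, q=1
  k=1: a=1, p=13, q=1
  k=2: a=2, p=38, q=3
  k=3: a=5, p=203, q=16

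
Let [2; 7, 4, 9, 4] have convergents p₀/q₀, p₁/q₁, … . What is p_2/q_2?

62/29

Using pₖ = aₖpₖ₋₁ + pₖ₋₂, qₖ = aₖqₖ₋₁ + qₖ₋₂ (with p₋₁=1, p₋₂=0, q₋₁=0, q₋₂=1):
  k=0: a=2, p=2, q=1
  k=1: a=7, p=15, q=7
  k=2: a=4, p=62, q=29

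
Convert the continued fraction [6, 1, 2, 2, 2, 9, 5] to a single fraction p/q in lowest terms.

5479/817

Using pₖ = aₖpₖ₋₁ + pₖ₋₂ and qₖ = aₖqₖ₋₁ + qₖ₋₂:
  k=0: a=6, p=6, q=1
  k=1: a=1, p=7, q=1
  k=2: a=2, p=20, q=3
  k=3: a=2, p=47, q=7
  k=4: a=2, p=114, q=17
  k=5: a=9, p=1073, q=160
  k=6: a=5, p=5479, q=817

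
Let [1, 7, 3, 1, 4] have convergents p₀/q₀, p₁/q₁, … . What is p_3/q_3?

Using pₖ = aₖpₖ₋₁ + pₖ₋₂, qₖ = aₖqₖ₋₁ + qₖ₋₂ (with p₋₁=1, p₋₂=0, q₋₁=0, q₋₂=1):
  k=0: a=1, p=1, q=1
  k=1: a=7, p=8, q=7
  k=2: a=3, p=25, q=22
  k=3: a=1, p=33, q=29

33/29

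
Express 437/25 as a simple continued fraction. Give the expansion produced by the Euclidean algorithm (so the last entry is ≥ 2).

437 = 17×25 + 12
25 = 2×12 + 1
12 = 12×1 + 0  (stop)
So 437/25 = [17; 2, 12].

[17; 2, 12]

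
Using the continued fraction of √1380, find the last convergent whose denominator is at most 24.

743/20

√1380 = [37; 6, 1, 2, 1, 6, 74, …] (period length 6).
Convergents:
  p_0/q_0 = 37/1
  p_1/q_1 = 223/6
  p_2/q_2 = 260/7
  p_3/q_3 = 743/20
  p_4/q_4 = 1003/27
q_3 = 20 ≤ 24 < 27 = q_4, so the answer is 743/20.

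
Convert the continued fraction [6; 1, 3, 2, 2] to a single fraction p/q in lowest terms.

Using pₖ = aₖpₖ₋₁ + pₖ₋₂ and qₖ = aₖqₖ₋₁ + qₖ₋₂:
  k=0: a=6, p=6, q=1
  k=1: a=1, p=7, q=1
  k=2: a=3, p=27, q=4
  k=3: a=2, p=61, q=9
  k=4: a=2, p=149, q=22

149/22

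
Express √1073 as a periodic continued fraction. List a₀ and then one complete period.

a₀ = ⌊√1073⌋ = 32.
With m₀=0, d₀=1 and mₖ₊₁ = dₖaₖ − mₖ, dₖ₊₁ = (n − mₖ₊₁²)/dₖ, aₖ₊₁ = ⌊(a₀+mₖ₊₁)/dₖ₊₁⌋:
  k=1: m=32, d=49, a=1
  k=2: m=17, d=16, a=3
  k=3: m=31, d=7, a=9
  k=4: m=32, d=7, a=9
  k=5: m=31, d=16, a=3
  k=6: m=17, d=49, a=1
  k=7: m=32, d=1, a=64
d=1 and a=2a₀=64 at k=7, so the next step gives (m, d) = (32, 49) again — its k=1 value — and the period has length 7.

[32; 1, 3, 9, 9, 3, 1, 64]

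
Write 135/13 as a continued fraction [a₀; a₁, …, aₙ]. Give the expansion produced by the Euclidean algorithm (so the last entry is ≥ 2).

135 = 10*13 + 5
13 = 2*5 + 3
5 = 1*3 + 2
3 = 1*2 + 1
2 = 2*1 + 0  (stop)
So 135/13 = [10; 2, 1, 1, 2].

[10; 2, 1, 1, 2]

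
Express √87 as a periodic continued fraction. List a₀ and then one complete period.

a₀ = ⌊√87⌋ = 9.
With m₀=0, d₀=1 and mₖ₊₁ = dₖaₖ − mₖ, dₖ₊₁ = (n − mₖ₊₁²)/dₖ, aₖ₊₁ = ⌊(a₀+mₖ₊₁)/dₖ₊₁⌋:
  k=1: m=9, d=6, a=3
  k=2: m=9, d=1, a=18
d=1 and a=2a₀=18 at k=2, so the next step gives (m, d) = (9, 6) again — its k=1 value — and the period has length 2.

[9; 3, 18]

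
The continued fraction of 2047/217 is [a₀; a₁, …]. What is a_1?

2047 = 9·217 + 94   →  a_0 = 9
217 = 2·94 + 29   →  a_1 = 2

2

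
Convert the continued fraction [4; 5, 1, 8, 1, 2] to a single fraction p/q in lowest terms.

Using pₖ = aₖpₖ₋₁ + pₖ₋₂ and qₖ = aₖqₖ₋₁ + qₖ₋₂:
  k=0: a=4, p=4, q=1
  k=1: a=5, p=21, q=5
  k=2: a=1, p=25, q=6
  k=3: a=8, p=221, q=53
  k=4: a=1, p=246, q=59
  k=5: a=2, p=713, q=171

713/171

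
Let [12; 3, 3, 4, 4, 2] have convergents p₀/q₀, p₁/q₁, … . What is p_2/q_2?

Using pₖ = aₖpₖ₋₁ + pₖ₋₂, qₖ = aₖqₖ₋₁ + qₖ₋₂ (with p₋₁=1, p₋₂=0, q₋₁=0, q₋₂=1):
  k=0: a=12, p=12, q=1
  k=1: a=3, p=37, q=3
  k=2: a=3, p=123, q=10

123/10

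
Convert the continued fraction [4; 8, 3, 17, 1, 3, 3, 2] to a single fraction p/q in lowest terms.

Using pₖ = aₖpₖ₋₁ + pₖ₋₂ and qₖ = aₖqₖ₋₁ + qₖ₋₂:
  k=0: a=4, p=4, q=1
  k=1: a=8, p=33, q=8
  k=2: a=3, p=103, q=25
  k=3: a=17, p=1784, q=433
  k=4: a=1, p=1887, q=458
  k=5: a=3, p=7445, q=1807
  k=6: a=3, p=24222, q=5879
  k=7: a=2, p=55889, q=13565

55889/13565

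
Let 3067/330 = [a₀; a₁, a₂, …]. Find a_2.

3067 = 9·330 + 97   →  a_0 = 9
330 = 3·97 + 39   →  a_1 = 3
97 = 2·39 + 19   →  a_2 = 2

2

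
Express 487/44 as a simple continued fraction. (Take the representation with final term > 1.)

487 = 11×44 + 3
44 = 14×3 + 2
3 = 1×2 + 1
2 = 2×1 + 0  (stop)
So 487/44 = [11; 14, 1, 2].

[11; 14, 1, 2]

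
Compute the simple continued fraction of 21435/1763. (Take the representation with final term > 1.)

[12; 6, 3, 7, 2, 2, 2]

21435 = 12×1763 + 279
1763 = 6×279 + 89
279 = 3×89 + 12
89 = 7×12 + 5
12 = 2×5 + 2
5 = 2×2 + 1
2 = 2×1 + 0  (stop)
So 21435/1763 = [12; 6, 3, 7, 2, 2, 2].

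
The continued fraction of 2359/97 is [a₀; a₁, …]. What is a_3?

1

2359 = 24·97 + 31   →  a_0 = 24
97 = 3·31 + 4   →  a_1 = 3
31 = 7·4 + 3   →  a_2 = 7
4 = 1·3 + 1   →  a_3 = 1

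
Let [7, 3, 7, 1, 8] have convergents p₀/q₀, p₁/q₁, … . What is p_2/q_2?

161/22

Using pₖ = aₖpₖ₋₁ + pₖ₋₂, qₖ = aₖqₖ₋₁ + qₖ₋₂ (with p₋₁=1, p₋₂=0, q₋₁=0, q₋₂=1):
  k=0: a=7, p=7, q=1
  k=1: a=3, p=22, q=3
  k=2: a=7, p=161, q=22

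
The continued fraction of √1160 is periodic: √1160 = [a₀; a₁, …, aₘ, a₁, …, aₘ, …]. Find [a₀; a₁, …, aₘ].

[34; 17, 68]

a₀ = ⌊√1160⌋ = 34.
With m₀=0, d₀=1 and mₖ₊₁ = dₖaₖ − mₖ, dₖ₊₁ = (n − mₖ₊₁²)/dₖ, aₖ₊₁ = ⌊(a₀+mₖ₊₁)/dₖ₊₁⌋:
  k=1: m=34, d=4, a=17
  k=2: m=34, d=1, a=68
d=1 and a=2a₀=68 at k=2, so the next step gives (m, d) = (34, 4) again — its k=1 value — and the period has length 2.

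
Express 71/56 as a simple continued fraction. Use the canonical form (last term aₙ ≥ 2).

[1; 3, 1, 2, 1, 3]

71 = 1×56 + 15
56 = 3×15 + 11
15 = 1×11 + 4
11 = 2×4 + 3
4 = 1×3 + 1
3 = 3×1 + 0  (stop)
So 71/56 = [1; 3, 1, 2, 1, 3].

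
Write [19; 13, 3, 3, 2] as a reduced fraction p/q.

5837/306

Using pₖ = aₖpₖ₋₁ + pₖ₋₂ and qₖ = aₖqₖ₋₁ + qₖ₋₂:
  k=0: a=19, p=19, q=1
  k=1: a=13, p=248, q=13
  k=2: a=3, p=763, q=40
  k=3: a=3, p=2537, q=133
  k=4: a=2, p=5837, q=306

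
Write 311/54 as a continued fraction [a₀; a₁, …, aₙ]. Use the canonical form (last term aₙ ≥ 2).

311 = 5*54 + 41
54 = 1*41 + 13
41 = 3*13 + 2
13 = 6*2 + 1
2 = 2*1 + 0  (stop)
So 311/54 = [5; 1, 3, 6, 2].

[5; 1, 3, 6, 2]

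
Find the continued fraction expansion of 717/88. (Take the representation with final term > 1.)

[8; 6, 1, 3, 3]

717 = 8·88 + 13
88 = 6·13 + 10
13 = 1·10 + 3
10 = 3·3 + 1
3 = 3·1 + 0  (stop)
So 717/88 = [8; 6, 1, 3, 3].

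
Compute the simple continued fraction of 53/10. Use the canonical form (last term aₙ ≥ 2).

[5; 3, 3]

53 = 5×10 + 3
10 = 3×3 + 1
3 = 3×1 + 0  (stop)
So 53/10 = [5; 3, 3].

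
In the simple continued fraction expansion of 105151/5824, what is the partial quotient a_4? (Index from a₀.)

8

105151 = 18·5824 + 319   →  a_0 = 18
5824 = 18·319 + 82   →  a_1 = 18
319 = 3·82 + 73   →  a_2 = 3
82 = 1·73 + 9   →  a_3 = 1
73 = 8·9 + 1   →  a_4 = 8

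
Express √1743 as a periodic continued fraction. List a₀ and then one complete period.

[41; 1, 2, 1, 82]

a₀ = ⌊√1743⌋ = 41.
With m₀=0, d₀=1 and mₖ₊₁ = dₖaₖ − mₖ, dₖ₊₁ = (n − mₖ₊₁²)/dₖ, aₖ₊₁ = ⌊(a₀+mₖ₊₁)/dₖ₊₁⌋:
  k=1: m=41, d=62, a=1
  k=2: m=21, d=21, a=2
  k=3: m=21, d=62, a=1
  k=4: m=41, d=1, a=82
d=1 and a=2a₀=82 at k=4, so the next step gives (m, d) = (41, 62) again — its k=1 value — and the period has length 4.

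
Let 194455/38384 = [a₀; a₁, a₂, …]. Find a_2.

7

194455 = 5·38384 + 2535   →  a_0 = 5
38384 = 15·2535 + 359   →  a_1 = 15
2535 = 7·359 + 22   →  a_2 = 7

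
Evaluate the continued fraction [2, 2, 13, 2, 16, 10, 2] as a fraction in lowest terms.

48389/19495

Using pₖ = aₖpₖ₋₁ + pₖ₋₂ and qₖ = aₖqₖ₋₁ + qₖ₋₂:
  k=0: a=2, p=2, q=1
  k=1: a=2, p=5, q=2
  k=2: a=13, p=67, q=27
  k=3: a=2, p=139, q=56
  k=4: a=16, p=2291, q=923
  k=5: a=10, p=23049, q=9286
  k=6: a=2, p=48389, q=19495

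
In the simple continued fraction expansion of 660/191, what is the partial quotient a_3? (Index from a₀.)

8

660 = 3·191 + 87   →  a_0 = 3
191 = 2·87 + 17   →  a_1 = 2
87 = 5·17 + 2   →  a_2 = 5
17 = 8·2 + 1   →  a_3 = 8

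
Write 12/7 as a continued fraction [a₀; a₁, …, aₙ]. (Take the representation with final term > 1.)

12 = 1×7 + 5
7 = 1×5 + 2
5 = 2×2 + 1
2 = 2×1 + 0  (stop)
So 12/7 = [1; 1, 2, 2].

[1; 1, 2, 2]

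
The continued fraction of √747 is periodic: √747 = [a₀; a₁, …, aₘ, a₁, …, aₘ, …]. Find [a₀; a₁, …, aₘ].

[27; 3, 54]

a₀ = ⌊√747⌋ = 27.
With m₀=0, d₀=1 and mₖ₊₁ = dₖaₖ − mₖ, dₖ₊₁ = (n − mₖ₊₁²)/dₖ, aₖ₊₁ = ⌊(a₀+mₖ₊₁)/dₖ₊₁⌋:
  k=1: m=27, d=18, a=3
  k=2: m=27, d=1, a=54
d=1 and a=2a₀=54 at k=2, so the next step gives (m, d) = (27, 18) again — its k=1 value — and the period has length 2.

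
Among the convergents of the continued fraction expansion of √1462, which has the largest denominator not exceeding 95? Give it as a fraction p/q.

√1462 = [38; 4, 4, 4, 76, …] (period length 4).
Convergents:
  p_0/q_0 = 38/1
  p_1/q_1 = 153/4
  p_2/q_2 = 650/17
  p_3/q_3 = 2753/72
  p_4/q_4 = 209878/5489
q_3 = 72 ≤ 95 < 5489 = q_4, so the answer is 2753/72.

2753/72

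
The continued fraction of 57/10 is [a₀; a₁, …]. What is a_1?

57 = 5·10 + 7   →  a_0 = 5
10 = 1·7 + 3   →  a_1 = 1

1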